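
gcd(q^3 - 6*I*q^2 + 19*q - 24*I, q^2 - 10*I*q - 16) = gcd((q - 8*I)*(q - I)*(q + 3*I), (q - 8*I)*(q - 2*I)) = q - 8*I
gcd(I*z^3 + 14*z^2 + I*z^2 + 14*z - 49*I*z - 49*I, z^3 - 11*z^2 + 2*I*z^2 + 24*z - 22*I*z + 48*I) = 1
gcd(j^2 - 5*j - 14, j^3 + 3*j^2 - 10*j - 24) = j + 2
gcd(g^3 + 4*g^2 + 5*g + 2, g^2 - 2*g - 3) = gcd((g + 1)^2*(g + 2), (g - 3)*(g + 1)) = g + 1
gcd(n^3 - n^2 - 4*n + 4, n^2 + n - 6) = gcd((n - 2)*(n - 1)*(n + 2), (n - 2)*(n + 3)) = n - 2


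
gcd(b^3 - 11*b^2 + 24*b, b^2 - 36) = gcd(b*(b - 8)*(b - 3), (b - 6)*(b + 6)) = 1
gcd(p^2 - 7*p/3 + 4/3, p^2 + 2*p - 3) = p - 1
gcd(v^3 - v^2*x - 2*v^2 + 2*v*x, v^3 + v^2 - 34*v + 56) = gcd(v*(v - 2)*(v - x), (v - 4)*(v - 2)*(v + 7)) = v - 2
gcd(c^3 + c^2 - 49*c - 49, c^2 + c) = c + 1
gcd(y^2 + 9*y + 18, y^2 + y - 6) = y + 3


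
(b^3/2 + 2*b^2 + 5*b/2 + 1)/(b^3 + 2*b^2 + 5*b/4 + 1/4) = 2*(b^2 + 3*b + 2)/(4*b^2 + 4*b + 1)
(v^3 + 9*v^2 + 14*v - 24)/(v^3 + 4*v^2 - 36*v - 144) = (v - 1)/(v - 6)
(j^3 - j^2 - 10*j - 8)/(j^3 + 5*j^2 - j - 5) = (j^2 - 2*j - 8)/(j^2 + 4*j - 5)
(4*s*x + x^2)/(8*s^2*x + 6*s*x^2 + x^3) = 1/(2*s + x)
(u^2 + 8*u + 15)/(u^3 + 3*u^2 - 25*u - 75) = 1/(u - 5)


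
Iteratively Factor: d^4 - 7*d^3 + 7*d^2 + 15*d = (d - 5)*(d^3 - 2*d^2 - 3*d) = (d - 5)*(d - 3)*(d^2 + d) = d*(d - 5)*(d - 3)*(d + 1)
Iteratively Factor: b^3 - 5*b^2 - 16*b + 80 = (b - 4)*(b^2 - b - 20) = (b - 5)*(b - 4)*(b + 4)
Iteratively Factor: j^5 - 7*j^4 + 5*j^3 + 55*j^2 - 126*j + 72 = (j + 3)*(j^4 - 10*j^3 + 35*j^2 - 50*j + 24) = (j - 1)*(j + 3)*(j^3 - 9*j^2 + 26*j - 24) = (j - 2)*(j - 1)*(j + 3)*(j^2 - 7*j + 12) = (j - 3)*(j - 2)*(j - 1)*(j + 3)*(j - 4)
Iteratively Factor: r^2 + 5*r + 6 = (r + 2)*(r + 3)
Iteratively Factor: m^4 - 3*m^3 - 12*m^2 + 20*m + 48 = (m + 2)*(m^3 - 5*m^2 - 2*m + 24) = (m + 2)^2*(m^2 - 7*m + 12) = (m - 4)*(m + 2)^2*(m - 3)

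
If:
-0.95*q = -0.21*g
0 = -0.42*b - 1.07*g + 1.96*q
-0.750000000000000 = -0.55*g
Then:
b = -2.07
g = 1.36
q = 0.30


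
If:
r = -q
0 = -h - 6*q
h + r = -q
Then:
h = 0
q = 0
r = 0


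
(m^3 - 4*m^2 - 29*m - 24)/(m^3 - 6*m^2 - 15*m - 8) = (m + 3)/(m + 1)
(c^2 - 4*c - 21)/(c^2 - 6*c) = (c^2 - 4*c - 21)/(c*(c - 6))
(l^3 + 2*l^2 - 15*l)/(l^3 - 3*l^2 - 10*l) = (-l^2 - 2*l + 15)/(-l^2 + 3*l + 10)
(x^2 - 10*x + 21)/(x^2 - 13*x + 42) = (x - 3)/(x - 6)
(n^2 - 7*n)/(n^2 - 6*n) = (n - 7)/(n - 6)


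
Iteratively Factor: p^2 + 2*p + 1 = (p + 1)*(p + 1)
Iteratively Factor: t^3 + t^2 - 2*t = (t + 2)*(t^2 - t) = (t - 1)*(t + 2)*(t)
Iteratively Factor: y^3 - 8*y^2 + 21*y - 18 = (y - 3)*(y^2 - 5*y + 6) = (y - 3)*(y - 2)*(y - 3)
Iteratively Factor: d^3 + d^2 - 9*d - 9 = (d - 3)*(d^2 + 4*d + 3) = (d - 3)*(d + 3)*(d + 1)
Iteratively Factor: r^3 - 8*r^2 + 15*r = (r - 5)*(r^2 - 3*r) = r*(r - 5)*(r - 3)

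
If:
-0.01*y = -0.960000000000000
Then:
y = 96.00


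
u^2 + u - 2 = (u - 1)*(u + 2)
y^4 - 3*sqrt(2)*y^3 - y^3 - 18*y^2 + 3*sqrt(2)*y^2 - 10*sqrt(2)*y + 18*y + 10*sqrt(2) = (y - 1)*(y - 5*sqrt(2))*(y + sqrt(2))^2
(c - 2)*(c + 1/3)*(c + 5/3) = c^3 - 31*c/9 - 10/9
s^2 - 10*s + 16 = (s - 8)*(s - 2)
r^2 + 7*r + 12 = (r + 3)*(r + 4)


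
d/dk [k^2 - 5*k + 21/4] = 2*k - 5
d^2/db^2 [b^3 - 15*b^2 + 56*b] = 6*b - 30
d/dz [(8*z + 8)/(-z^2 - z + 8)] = 8*(-z^2 - z + (z + 1)*(2*z + 1) + 8)/(z^2 + z - 8)^2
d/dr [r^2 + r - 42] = 2*r + 1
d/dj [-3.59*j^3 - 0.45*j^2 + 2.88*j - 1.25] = -10.77*j^2 - 0.9*j + 2.88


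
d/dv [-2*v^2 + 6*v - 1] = 6 - 4*v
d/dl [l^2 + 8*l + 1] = 2*l + 8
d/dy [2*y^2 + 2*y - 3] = 4*y + 2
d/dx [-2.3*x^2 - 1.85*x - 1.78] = -4.6*x - 1.85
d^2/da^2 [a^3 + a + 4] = 6*a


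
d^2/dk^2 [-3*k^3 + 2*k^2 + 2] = 4 - 18*k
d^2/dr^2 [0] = 0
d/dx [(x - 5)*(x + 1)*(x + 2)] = 3*x^2 - 4*x - 13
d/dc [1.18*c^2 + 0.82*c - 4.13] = 2.36*c + 0.82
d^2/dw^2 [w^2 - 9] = 2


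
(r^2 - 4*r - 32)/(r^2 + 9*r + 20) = (r - 8)/(r + 5)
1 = 1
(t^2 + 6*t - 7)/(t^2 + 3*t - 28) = (t - 1)/(t - 4)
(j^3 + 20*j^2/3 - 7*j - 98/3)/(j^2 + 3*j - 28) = (3*j^2 - j - 14)/(3*(j - 4))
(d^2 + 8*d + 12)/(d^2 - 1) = (d^2 + 8*d + 12)/(d^2 - 1)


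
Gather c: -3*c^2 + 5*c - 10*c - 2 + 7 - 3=-3*c^2 - 5*c + 2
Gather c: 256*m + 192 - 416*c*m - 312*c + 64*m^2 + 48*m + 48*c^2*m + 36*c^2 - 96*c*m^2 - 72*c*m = c^2*(48*m + 36) + c*(-96*m^2 - 488*m - 312) + 64*m^2 + 304*m + 192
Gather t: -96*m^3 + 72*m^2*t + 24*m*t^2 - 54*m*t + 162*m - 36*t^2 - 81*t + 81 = -96*m^3 + 162*m + t^2*(24*m - 36) + t*(72*m^2 - 54*m - 81) + 81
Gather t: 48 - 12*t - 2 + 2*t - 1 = 45 - 10*t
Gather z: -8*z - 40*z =-48*z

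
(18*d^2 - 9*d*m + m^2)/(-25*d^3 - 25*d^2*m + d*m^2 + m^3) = (-18*d^2 + 9*d*m - m^2)/(25*d^3 + 25*d^2*m - d*m^2 - m^3)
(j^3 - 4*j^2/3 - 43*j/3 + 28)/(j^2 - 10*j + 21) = (3*j^2 + 5*j - 28)/(3*(j - 7))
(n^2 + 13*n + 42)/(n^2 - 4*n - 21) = (n^2 + 13*n + 42)/(n^2 - 4*n - 21)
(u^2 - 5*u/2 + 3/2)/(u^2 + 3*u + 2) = (2*u^2 - 5*u + 3)/(2*(u^2 + 3*u + 2))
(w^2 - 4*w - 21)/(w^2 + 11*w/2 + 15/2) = 2*(w - 7)/(2*w + 5)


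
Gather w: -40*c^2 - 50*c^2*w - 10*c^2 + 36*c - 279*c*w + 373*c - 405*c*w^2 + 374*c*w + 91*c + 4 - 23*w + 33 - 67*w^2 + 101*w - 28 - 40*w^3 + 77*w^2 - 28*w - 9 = -50*c^2 + 500*c - 40*w^3 + w^2*(10 - 405*c) + w*(-50*c^2 + 95*c + 50)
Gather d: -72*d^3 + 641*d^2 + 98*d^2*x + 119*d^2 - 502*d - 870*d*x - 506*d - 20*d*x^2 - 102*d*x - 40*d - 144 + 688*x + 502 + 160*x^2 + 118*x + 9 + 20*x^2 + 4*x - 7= -72*d^3 + d^2*(98*x + 760) + d*(-20*x^2 - 972*x - 1048) + 180*x^2 + 810*x + 360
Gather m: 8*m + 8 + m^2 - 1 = m^2 + 8*m + 7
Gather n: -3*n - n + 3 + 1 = 4 - 4*n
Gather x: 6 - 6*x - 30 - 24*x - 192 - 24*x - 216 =-54*x - 432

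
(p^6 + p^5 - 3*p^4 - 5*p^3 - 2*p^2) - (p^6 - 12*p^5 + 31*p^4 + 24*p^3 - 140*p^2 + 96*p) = 13*p^5 - 34*p^4 - 29*p^3 + 138*p^2 - 96*p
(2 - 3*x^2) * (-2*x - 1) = 6*x^3 + 3*x^2 - 4*x - 2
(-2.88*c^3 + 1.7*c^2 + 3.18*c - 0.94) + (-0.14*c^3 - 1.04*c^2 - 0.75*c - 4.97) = -3.02*c^3 + 0.66*c^2 + 2.43*c - 5.91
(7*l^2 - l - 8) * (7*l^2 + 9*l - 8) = 49*l^4 + 56*l^3 - 121*l^2 - 64*l + 64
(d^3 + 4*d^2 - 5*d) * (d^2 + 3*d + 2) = d^5 + 7*d^4 + 9*d^3 - 7*d^2 - 10*d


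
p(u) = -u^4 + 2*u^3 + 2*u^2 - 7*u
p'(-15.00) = 14783.00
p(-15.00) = -56820.00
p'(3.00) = -49.00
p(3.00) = -30.00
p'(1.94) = -5.86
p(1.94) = -5.61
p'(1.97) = -6.42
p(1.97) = -5.80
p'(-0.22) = -7.55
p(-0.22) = 1.61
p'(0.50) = -4.00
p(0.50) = -2.81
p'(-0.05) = -7.18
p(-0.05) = 0.35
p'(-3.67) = 256.86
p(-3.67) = -227.65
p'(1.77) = -3.30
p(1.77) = -4.85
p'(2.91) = -43.12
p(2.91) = -25.86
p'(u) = -4*u^3 + 6*u^2 + 4*u - 7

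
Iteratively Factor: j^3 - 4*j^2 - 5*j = (j)*(j^2 - 4*j - 5) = j*(j + 1)*(j - 5)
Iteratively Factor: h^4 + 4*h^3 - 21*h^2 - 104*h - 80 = (h + 1)*(h^3 + 3*h^2 - 24*h - 80) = (h + 1)*(h + 4)*(h^2 - h - 20) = (h + 1)*(h + 4)^2*(h - 5)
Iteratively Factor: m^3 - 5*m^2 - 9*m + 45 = (m + 3)*(m^2 - 8*m + 15) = (m - 3)*(m + 3)*(m - 5)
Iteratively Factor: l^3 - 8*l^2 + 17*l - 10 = (l - 5)*(l^2 - 3*l + 2) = (l - 5)*(l - 1)*(l - 2)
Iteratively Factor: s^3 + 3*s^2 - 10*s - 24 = (s + 4)*(s^2 - s - 6) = (s + 2)*(s + 4)*(s - 3)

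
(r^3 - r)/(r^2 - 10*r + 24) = (r^3 - r)/(r^2 - 10*r + 24)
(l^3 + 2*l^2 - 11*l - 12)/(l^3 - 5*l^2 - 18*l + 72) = (l + 1)/(l - 6)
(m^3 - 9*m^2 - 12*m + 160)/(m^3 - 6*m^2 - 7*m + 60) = (m^2 - 4*m - 32)/(m^2 - m - 12)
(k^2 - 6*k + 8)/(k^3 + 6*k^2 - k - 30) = (k - 4)/(k^2 + 8*k + 15)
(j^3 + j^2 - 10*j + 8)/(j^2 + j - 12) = (j^2 - 3*j + 2)/(j - 3)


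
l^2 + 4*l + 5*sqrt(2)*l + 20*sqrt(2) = (l + 4)*(l + 5*sqrt(2))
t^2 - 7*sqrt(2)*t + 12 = (t - 6*sqrt(2))*(t - sqrt(2))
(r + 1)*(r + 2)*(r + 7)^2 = r^4 + 17*r^3 + 93*r^2 + 175*r + 98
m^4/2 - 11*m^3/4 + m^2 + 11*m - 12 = (m/2 + 1)*(m - 4)*(m - 2)*(m - 3/2)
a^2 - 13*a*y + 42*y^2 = (a - 7*y)*(a - 6*y)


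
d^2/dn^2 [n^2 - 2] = 2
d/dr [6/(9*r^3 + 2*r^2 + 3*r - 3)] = 6*(-27*r^2 - 4*r - 3)/(9*r^3 + 2*r^2 + 3*r - 3)^2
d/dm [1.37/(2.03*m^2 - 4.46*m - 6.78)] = (6.1102 - 5.5622*m)/(-2.03*m^2 + 4.46*m + 6.78)^2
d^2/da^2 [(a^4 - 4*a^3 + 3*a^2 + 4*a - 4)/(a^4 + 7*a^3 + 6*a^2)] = 2*(-11*a^4 + 24*a^3 + 120*a^2 + 96*a - 432)/(a^4*(a^3 + 18*a^2 + 108*a + 216))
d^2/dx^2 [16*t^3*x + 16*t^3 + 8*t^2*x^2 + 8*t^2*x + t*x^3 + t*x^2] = 2*t*(8*t + 3*x + 1)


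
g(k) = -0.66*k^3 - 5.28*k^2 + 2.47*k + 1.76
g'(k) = -1.98*k^2 - 10.56*k + 2.47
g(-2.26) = -23.17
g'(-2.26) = 16.22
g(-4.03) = -50.75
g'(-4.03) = 12.87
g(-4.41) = -55.21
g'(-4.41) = 10.53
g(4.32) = -139.32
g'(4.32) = -80.10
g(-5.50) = -61.74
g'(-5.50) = 0.66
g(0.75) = 0.36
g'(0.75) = -6.56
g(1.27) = -4.97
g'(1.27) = -14.13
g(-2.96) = -34.70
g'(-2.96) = 16.38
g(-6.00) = -60.58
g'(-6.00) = -5.45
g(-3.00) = -35.35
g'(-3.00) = 16.33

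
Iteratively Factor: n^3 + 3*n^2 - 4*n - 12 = (n + 2)*(n^2 + n - 6) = (n + 2)*(n + 3)*(n - 2)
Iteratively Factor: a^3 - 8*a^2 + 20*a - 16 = (a - 2)*(a^2 - 6*a + 8) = (a - 2)^2*(a - 4)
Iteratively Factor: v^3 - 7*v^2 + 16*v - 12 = (v - 3)*(v^2 - 4*v + 4) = (v - 3)*(v - 2)*(v - 2)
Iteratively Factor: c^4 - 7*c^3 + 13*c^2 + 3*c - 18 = (c - 3)*(c^3 - 4*c^2 + c + 6) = (c - 3)*(c - 2)*(c^2 - 2*c - 3) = (c - 3)*(c - 2)*(c + 1)*(c - 3)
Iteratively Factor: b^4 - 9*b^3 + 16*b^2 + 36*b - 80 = (b + 2)*(b^3 - 11*b^2 + 38*b - 40) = (b - 2)*(b + 2)*(b^2 - 9*b + 20) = (b - 5)*(b - 2)*(b + 2)*(b - 4)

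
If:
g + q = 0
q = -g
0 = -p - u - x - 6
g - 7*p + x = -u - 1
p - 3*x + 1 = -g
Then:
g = 8*x/3 - 1/3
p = x/3 - 2/3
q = 1/3 - 8*x/3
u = -4*x/3 - 16/3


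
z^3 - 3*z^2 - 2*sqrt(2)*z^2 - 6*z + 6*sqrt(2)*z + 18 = (z - 3)*(z - 3*sqrt(2))*(z + sqrt(2))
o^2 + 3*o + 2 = (o + 1)*(o + 2)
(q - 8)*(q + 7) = q^2 - q - 56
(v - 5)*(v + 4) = v^2 - v - 20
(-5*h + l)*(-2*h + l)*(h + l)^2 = 10*h^4 + 13*h^3*l - 3*h^2*l^2 - 5*h*l^3 + l^4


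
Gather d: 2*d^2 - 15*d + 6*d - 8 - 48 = 2*d^2 - 9*d - 56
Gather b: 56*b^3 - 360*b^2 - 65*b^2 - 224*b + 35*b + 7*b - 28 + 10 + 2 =56*b^3 - 425*b^2 - 182*b - 16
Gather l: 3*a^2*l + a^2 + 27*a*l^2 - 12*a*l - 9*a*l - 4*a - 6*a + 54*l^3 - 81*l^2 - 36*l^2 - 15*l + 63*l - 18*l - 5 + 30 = a^2 - 10*a + 54*l^3 + l^2*(27*a - 117) + l*(3*a^2 - 21*a + 30) + 25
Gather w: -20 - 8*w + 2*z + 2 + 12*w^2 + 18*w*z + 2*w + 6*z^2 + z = 12*w^2 + w*(18*z - 6) + 6*z^2 + 3*z - 18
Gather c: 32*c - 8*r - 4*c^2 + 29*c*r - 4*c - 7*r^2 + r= -4*c^2 + c*(29*r + 28) - 7*r^2 - 7*r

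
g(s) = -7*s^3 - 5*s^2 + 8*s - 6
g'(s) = -21*s^2 - 10*s + 8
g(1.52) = -29.97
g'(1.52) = -55.72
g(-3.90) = 301.98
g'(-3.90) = -272.41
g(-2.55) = 57.16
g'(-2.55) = -103.05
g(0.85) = -7.11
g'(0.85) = -15.67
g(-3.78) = 270.39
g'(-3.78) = -254.26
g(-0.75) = -11.86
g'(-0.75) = 3.69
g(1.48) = -27.80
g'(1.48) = -52.80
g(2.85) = -185.86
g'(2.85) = -191.07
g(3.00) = -216.00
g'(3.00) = -211.00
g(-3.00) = 114.00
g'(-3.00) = -151.00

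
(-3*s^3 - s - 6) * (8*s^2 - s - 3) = -24*s^5 + 3*s^4 + s^3 - 47*s^2 + 9*s + 18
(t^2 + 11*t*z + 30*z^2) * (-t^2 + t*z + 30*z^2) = -t^4 - 10*t^3*z + 11*t^2*z^2 + 360*t*z^3 + 900*z^4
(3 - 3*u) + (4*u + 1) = u + 4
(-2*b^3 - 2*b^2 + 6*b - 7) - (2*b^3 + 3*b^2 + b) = -4*b^3 - 5*b^2 + 5*b - 7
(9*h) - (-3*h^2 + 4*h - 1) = 3*h^2 + 5*h + 1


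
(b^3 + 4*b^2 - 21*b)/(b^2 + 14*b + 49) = b*(b - 3)/(b + 7)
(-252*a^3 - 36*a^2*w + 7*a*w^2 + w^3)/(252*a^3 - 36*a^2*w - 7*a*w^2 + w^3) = (7*a + w)/(-7*a + w)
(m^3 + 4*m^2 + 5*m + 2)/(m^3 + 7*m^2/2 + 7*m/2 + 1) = 2*(m + 1)/(2*m + 1)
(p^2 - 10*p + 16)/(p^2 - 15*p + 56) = (p - 2)/(p - 7)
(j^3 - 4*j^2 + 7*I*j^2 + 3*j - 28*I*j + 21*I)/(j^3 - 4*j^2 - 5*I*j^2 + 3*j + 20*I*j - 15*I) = (j + 7*I)/(j - 5*I)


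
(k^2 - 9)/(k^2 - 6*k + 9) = (k + 3)/(k - 3)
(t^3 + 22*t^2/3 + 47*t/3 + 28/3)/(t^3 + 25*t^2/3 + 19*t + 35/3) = (t + 4)/(t + 5)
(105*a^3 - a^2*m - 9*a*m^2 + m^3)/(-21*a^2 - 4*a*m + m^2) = -5*a + m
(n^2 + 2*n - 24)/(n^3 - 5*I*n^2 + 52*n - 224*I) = (n^2 + 2*n - 24)/(n^3 - 5*I*n^2 + 52*n - 224*I)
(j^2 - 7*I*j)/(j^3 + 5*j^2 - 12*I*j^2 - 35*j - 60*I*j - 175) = j/(j^2 + 5*j*(1 - I) - 25*I)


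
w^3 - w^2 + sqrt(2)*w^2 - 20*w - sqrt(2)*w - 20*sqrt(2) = (w - 5)*(w + 4)*(w + sqrt(2))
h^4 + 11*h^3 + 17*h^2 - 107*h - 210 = (h - 3)*(h + 2)*(h + 5)*(h + 7)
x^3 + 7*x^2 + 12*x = x*(x + 3)*(x + 4)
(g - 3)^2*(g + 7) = g^3 + g^2 - 33*g + 63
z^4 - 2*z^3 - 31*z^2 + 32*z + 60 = (z - 6)*(z - 2)*(z + 1)*(z + 5)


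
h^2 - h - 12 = (h - 4)*(h + 3)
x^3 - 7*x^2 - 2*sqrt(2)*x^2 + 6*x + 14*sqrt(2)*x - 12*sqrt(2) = (x - 6)*(x - 1)*(x - 2*sqrt(2))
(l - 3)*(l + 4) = l^2 + l - 12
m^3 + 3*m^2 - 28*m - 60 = (m - 5)*(m + 2)*(m + 6)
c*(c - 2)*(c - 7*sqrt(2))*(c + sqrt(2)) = c^4 - 6*sqrt(2)*c^3 - 2*c^3 - 14*c^2 + 12*sqrt(2)*c^2 + 28*c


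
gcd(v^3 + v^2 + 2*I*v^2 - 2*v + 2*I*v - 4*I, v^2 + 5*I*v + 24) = 1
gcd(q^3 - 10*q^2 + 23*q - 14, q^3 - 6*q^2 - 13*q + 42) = q^2 - 9*q + 14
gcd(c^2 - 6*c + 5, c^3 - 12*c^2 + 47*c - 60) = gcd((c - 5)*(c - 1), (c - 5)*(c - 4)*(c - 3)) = c - 5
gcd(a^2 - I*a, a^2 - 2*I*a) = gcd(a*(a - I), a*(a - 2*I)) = a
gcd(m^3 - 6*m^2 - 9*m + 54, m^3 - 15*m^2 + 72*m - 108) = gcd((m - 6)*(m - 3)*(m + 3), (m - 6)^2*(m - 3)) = m^2 - 9*m + 18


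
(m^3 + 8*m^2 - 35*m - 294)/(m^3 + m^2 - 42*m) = (m + 7)/m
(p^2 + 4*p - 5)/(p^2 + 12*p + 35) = (p - 1)/(p + 7)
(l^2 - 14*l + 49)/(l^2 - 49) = (l - 7)/(l + 7)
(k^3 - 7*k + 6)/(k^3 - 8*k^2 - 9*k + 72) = (k^2 - 3*k + 2)/(k^2 - 11*k + 24)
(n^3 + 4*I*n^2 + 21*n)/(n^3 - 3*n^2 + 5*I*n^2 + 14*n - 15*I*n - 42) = n*(n - 3*I)/(n^2 - n*(3 + 2*I) + 6*I)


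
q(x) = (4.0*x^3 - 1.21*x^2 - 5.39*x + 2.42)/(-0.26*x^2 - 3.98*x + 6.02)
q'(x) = (0.52*x + 3.98)*(4.0*x^3 - 1.21*x^2 - 5.39*x + 2.42)/(-0.26*x^2 - 3.98*x + 6.02)^2 + (12.0*x^2 - 2.42*x - 5.39)/(-0.26*x^2 - 3.98*x + 6.02) = (-1.04*x^4 - 31.84*x^3 + 75.6544*x^2 - 13.31*x - 22.8162)/(0.0676*x^4 + 2.0696*x^3 + 12.71*x^2 - 47.9192*x + 36.2404)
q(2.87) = -9.48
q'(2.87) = -4.59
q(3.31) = -11.64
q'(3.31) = -5.17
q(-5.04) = -26.35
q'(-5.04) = 14.16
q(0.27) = 0.19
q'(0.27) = -0.89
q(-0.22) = 0.51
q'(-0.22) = -0.34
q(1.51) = -9.09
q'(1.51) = 42.88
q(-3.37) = -8.87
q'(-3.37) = 7.24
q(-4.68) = -21.57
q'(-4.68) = 12.42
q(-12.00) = -429.57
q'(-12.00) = 166.61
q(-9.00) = -142.59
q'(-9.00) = 52.37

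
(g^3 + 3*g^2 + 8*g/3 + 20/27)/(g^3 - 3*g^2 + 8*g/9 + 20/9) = (9*g^2 + 21*g + 10)/(3*(3*g^2 - 11*g + 10))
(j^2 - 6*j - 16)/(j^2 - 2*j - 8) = (j - 8)/(j - 4)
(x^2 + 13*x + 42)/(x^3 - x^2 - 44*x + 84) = (x + 6)/(x^2 - 8*x + 12)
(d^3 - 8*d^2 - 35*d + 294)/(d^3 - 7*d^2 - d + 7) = (d^2 - d - 42)/(d^2 - 1)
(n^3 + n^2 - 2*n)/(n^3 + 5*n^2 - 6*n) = (n + 2)/(n + 6)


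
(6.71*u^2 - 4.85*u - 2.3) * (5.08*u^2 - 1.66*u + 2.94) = 34.0868*u^4 - 35.7766*u^3 + 16.0944*u^2 - 10.441*u - 6.762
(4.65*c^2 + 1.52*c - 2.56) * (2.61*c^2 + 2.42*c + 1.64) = 12.1365*c^4 + 15.2202*c^3 + 4.6228*c^2 - 3.7024*c - 4.1984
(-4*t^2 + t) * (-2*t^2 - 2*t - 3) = 8*t^4 + 6*t^3 + 10*t^2 - 3*t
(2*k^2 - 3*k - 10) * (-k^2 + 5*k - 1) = -2*k^4 + 13*k^3 - 7*k^2 - 47*k + 10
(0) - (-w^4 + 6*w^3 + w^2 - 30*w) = w^4 - 6*w^3 - w^2 + 30*w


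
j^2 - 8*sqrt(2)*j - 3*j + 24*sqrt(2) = (j - 3)*(j - 8*sqrt(2))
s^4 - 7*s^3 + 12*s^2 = s^2*(s - 4)*(s - 3)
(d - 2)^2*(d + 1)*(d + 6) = d^4 + 3*d^3 - 18*d^2 + 4*d + 24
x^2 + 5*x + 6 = (x + 2)*(x + 3)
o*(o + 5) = o^2 + 5*o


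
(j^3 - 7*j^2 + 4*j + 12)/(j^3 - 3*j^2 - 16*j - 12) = (j - 2)/(j + 2)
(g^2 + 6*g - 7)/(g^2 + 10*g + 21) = (g - 1)/(g + 3)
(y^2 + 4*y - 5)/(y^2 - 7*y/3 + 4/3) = 3*(y + 5)/(3*y - 4)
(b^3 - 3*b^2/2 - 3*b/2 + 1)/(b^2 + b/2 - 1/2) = b - 2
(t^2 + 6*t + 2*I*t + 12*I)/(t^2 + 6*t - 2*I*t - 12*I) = (t + 2*I)/(t - 2*I)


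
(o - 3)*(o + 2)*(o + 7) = o^3 + 6*o^2 - 13*o - 42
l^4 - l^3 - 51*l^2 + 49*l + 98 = (l - 7)*(l - 2)*(l + 1)*(l + 7)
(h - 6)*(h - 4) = h^2 - 10*h + 24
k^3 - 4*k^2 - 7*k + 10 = (k - 5)*(k - 1)*(k + 2)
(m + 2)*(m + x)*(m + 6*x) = m^3 + 7*m^2*x + 2*m^2 + 6*m*x^2 + 14*m*x + 12*x^2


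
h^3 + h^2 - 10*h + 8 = (h - 2)*(h - 1)*(h + 4)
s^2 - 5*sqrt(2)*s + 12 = (s - 3*sqrt(2))*(s - 2*sqrt(2))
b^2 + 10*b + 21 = (b + 3)*(b + 7)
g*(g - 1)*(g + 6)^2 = g^4 + 11*g^3 + 24*g^2 - 36*g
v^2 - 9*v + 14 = (v - 7)*(v - 2)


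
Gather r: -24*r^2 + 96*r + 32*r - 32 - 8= -24*r^2 + 128*r - 40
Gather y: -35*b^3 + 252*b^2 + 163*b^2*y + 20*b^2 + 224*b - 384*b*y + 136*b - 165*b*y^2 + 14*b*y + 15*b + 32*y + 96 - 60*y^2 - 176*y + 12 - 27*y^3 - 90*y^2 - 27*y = -35*b^3 + 272*b^2 + 375*b - 27*y^3 + y^2*(-165*b - 150) + y*(163*b^2 - 370*b - 171) + 108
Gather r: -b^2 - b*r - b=-b^2 - b*r - b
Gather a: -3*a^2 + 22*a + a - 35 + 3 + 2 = -3*a^2 + 23*a - 30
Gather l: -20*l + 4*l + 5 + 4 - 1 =8 - 16*l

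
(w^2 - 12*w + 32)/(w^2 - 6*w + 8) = (w - 8)/(w - 2)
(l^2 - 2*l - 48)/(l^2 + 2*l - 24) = (l - 8)/(l - 4)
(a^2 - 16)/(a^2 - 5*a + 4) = (a + 4)/(a - 1)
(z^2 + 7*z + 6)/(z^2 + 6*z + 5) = (z + 6)/(z + 5)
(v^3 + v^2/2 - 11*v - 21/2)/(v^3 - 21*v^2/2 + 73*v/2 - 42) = (v^2 + 4*v + 3)/(v^2 - 7*v + 12)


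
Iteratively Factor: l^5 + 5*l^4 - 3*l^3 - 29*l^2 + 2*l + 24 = (l + 3)*(l^4 + 2*l^3 - 9*l^2 - 2*l + 8) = (l - 2)*(l + 3)*(l^3 + 4*l^2 - l - 4) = (l - 2)*(l + 3)*(l + 4)*(l^2 - 1) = (l - 2)*(l - 1)*(l + 3)*(l + 4)*(l + 1)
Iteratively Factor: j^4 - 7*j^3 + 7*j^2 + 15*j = (j - 3)*(j^3 - 4*j^2 - 5*j) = (j - 5)*(j - 3)*(j^2 + j) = (j - 5)*(j - 3)*(j + 1)*(j)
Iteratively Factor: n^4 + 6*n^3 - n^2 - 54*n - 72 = (n + 4)*(n^3 + 2*n^2 - 9*n - 18) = (n - 3)*(n + 4)*(n^2 + 5*n + 6) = (n - 3)*(n + 2)*(n + 4)*(n + 3)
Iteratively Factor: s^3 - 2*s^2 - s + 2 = (s - 2)*(s^2 - 1) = (s - 2)*(s + 1)*(s - 1)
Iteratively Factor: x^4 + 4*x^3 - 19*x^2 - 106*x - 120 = (x + 3)*(x^3 + x^2 - 22*x - 40) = (x + 2)*(x + 3)*(x^2 - x - 20) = (x - 5)*(x + 2)*(x + 3)*(x + 4)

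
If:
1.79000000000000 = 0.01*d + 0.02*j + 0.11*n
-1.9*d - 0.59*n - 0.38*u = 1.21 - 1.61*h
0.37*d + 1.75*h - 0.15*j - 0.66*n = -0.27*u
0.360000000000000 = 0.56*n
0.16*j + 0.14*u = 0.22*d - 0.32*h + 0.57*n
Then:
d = 24.30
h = 12.59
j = 73.81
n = 0.64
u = -72.34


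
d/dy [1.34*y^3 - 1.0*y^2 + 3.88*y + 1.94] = 4.02*y^2 - 2.0*y + 3.88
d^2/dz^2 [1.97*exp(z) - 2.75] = 1.97*exp(z)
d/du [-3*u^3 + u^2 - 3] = u*(2 - 9*u)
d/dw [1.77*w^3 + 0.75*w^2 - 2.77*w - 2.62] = 5.31*w^2 + 1.5*w - 2.77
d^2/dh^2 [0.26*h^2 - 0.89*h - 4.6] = 0.520000000000000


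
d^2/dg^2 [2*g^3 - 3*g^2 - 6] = 12*g - 6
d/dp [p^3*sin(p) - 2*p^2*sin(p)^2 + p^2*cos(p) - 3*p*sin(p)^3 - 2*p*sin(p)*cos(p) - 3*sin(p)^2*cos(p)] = p^3*cos(p) + 2*p^2*sin(p) - 2*p^2*sin(2*p) - p*cos(p)/4 + 9*p*cos(3*p)/4 - 2*p - 3*sin(p)/2 - sin(2*p) - 3*sin(3*p)/2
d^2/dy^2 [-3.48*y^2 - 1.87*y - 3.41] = -6.96000000000000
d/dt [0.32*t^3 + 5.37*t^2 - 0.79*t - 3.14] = 0.96*t^2 + 10.74*t - 0.79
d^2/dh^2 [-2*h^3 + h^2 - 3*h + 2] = 2 - 12*h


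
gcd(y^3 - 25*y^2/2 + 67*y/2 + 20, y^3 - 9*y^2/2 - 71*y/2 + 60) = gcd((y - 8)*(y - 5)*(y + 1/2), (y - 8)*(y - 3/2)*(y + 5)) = y - 8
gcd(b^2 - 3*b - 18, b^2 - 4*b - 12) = b - 6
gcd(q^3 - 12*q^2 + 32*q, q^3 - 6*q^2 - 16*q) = q^2 - 8*q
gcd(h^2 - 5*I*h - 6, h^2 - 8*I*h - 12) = h - 2*I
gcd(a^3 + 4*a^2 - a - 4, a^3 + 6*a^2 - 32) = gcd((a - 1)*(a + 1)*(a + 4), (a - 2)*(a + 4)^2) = a + 4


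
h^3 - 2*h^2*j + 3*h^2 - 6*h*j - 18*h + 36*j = (h - 3)*(h + 6)*(h - 2*j)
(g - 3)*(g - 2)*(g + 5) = g^3 - 19*g + 30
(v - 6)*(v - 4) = v^2 - 10*v + 24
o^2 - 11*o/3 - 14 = (o - 6)*(o + 7/3)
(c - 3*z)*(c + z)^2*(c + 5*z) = c^4 + 4*c^3*z - 10*c^2*z^2 - 28*c*z^3 - 15*z^4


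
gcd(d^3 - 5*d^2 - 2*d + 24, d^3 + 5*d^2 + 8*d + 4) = d + 2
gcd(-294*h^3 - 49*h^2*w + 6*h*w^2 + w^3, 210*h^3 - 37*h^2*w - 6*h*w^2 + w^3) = -42*h^2 - h*w + w^2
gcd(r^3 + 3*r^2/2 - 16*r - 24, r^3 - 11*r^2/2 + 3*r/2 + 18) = r^2 - 5*r/2 - 6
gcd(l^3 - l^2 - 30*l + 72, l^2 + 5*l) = 1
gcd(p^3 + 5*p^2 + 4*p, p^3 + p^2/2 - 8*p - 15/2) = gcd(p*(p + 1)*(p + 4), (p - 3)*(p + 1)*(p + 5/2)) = p + 1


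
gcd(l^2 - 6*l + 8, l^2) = 1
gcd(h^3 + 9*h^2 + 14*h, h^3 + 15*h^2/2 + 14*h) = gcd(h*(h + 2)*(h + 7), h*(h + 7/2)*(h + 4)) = h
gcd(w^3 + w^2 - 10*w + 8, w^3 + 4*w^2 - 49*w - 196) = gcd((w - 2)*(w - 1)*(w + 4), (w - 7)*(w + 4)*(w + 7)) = w + 4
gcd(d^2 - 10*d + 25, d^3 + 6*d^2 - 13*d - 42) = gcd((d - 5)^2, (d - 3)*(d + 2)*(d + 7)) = 1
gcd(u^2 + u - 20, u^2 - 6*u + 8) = u - 4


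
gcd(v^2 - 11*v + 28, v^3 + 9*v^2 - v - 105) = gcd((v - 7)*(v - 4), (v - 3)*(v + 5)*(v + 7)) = 1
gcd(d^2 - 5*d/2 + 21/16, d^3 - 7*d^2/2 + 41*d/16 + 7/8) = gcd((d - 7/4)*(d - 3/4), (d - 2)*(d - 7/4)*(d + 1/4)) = d - 7/4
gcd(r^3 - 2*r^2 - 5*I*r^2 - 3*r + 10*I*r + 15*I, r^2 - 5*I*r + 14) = 1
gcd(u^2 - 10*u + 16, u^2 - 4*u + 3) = 1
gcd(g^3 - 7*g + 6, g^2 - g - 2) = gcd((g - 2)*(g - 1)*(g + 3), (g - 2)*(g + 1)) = g - 2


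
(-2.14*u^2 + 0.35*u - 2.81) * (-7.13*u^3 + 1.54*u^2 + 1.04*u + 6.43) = 15.2582*u^5 - 5.7911*u^4 + 18.3487*u^3 - 17.7236*u^2 - 0.6719*u - 18.0683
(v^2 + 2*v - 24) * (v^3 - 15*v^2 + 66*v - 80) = v^5 - 13*v^4 + 12*v^3 + 412*v^2 - 1744*v + 1920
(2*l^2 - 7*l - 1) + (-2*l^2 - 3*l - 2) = -10*l - 3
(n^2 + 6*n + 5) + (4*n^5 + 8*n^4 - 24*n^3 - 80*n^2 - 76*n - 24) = 4*n^5 + 8*n^4 - 24*n^3 - 79*n^2 - 70*n - 19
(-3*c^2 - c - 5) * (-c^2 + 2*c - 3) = 3*c^4 - 5*c^3 + 12*c^2 - 7*c + 15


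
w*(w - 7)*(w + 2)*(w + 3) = w^4 - 2*w^3 - 29*w^2 - 42*w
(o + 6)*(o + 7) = o^2 + 13*o + 42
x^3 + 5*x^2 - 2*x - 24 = (x - 2)*(x + 3)*(x + 4)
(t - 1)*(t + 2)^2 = t^3 + 3*t^2 - 4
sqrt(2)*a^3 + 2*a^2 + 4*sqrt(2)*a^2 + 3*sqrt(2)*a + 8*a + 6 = (a + 3)*(a + sqrt(2))*(sqrt(2)*a + sqrt(2))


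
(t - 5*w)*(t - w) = t^2 - 6*t*w + 5*w^2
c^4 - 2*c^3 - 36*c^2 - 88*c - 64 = (c - 8)*(c + 2)^3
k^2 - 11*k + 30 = (k - 6)*(k - 5)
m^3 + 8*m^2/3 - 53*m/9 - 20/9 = (m - 5/3)*(m + 1/3)*(m + 4)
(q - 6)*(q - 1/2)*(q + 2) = q^3 - 9*q^2/2 - 10*q + 6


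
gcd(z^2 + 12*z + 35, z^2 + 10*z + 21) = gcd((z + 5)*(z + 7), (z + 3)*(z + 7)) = z + 7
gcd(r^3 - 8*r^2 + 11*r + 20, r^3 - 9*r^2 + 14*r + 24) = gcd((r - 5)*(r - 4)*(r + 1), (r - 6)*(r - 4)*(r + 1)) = r^2 - 3*r - 4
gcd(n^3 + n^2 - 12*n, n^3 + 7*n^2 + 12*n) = n^2 + 4*n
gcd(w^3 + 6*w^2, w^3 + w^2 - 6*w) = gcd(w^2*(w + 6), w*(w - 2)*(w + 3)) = w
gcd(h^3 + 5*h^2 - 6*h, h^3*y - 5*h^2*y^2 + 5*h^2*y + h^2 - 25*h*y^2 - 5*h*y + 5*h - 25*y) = 1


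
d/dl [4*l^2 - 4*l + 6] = 8*l - 4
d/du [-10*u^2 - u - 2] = -20*u - 1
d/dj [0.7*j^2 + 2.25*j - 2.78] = 1.4*j + 2.25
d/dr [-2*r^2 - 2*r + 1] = -4*r - 2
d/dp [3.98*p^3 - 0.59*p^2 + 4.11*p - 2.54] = 11.94*p^2 - 1.18*p + 4.11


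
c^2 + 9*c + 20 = (c + 4)*(c + 5)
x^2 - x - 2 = (x - 2)*(x + 1)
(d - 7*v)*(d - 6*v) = d^2 - 13*d*v + 42*v^2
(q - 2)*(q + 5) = q^2 + 3*q - 10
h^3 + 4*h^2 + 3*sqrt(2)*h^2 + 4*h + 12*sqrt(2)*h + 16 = (h + 4)*(h + sqrt(2))*(h + 2*sqrt(2))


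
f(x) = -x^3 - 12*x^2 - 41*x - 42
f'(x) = -3*x^2 - 24*x - 41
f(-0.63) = -20.68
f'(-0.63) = -27.07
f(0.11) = -46.66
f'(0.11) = -43.68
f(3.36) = -353.17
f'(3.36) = -155.51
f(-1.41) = -5.24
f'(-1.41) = -13.12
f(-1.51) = -4.01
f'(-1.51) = -11.60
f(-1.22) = -8.02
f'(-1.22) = -16.19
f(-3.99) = -5.93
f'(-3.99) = 7.00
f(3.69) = -406.93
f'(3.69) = -170.41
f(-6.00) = -12.00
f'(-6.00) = -5.00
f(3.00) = -300.00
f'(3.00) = -140.00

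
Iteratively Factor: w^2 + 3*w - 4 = (w + 4)*(w - 1)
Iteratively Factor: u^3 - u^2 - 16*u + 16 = (u + 4)*(u^2 - 5*u + 4) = (u - 4)*(u + 4)*(u - 1)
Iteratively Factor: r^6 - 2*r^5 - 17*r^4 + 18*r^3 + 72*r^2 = (r - 3)*(r^5 + r^4 - 14*r^3 - 24*r^2) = (r - 3)*(r + 3)*(r^4 - 2*r^3 - 8*r^2) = r*(r - 3)*(r + 3)*(r^3 - 2*r^2 - 8*r) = r*(r - 4)*(r - 3)*(r + 3)*(r^2 + 2*r) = r^2*(r - 4)*(r - 3)*(r + 3)*(r + 2)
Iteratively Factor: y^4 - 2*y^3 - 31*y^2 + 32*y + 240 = (y - 5)*(y^3 + 3*y^2 - 16*y - 48) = (y - 5)*(y + 4)*(y^2 - y - 12) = (y - 5)*(y - 4)*(y + 4)*(y + 3)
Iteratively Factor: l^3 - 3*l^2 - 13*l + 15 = (l - 5)*(l^2 + 2*l - 3) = (l - 5)*(l - 1)*(l + 3)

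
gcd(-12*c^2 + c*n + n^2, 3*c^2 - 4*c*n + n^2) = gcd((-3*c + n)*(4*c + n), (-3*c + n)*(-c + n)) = 3*c - n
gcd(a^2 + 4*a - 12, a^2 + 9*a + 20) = 1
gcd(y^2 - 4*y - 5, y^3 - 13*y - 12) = y + 1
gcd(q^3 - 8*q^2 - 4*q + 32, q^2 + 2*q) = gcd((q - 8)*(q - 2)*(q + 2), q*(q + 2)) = q + 2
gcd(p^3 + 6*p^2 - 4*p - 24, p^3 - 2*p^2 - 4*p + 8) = p^2 - 4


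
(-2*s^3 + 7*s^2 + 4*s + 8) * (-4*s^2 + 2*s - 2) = 8*s^5 - 32*s^4 + 2*s^3 - 38*s^2 + 8*s - 16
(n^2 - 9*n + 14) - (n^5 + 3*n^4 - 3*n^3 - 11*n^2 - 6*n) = -n^5 - 3*n^4 + 3*n^3 + 12*n^2 - 3*n + 14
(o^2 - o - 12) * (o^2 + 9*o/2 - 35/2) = o^4 + 7*o^3/2 - 34*o^2 - 73*o/2 + 210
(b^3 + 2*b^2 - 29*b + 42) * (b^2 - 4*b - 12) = b^5 - 2*b^4 - 49*b^3 + 134*b^2 + 180*b - 504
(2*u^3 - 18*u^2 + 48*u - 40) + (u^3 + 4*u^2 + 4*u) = 3*u^3 - 14*u^2 + 52*u - 40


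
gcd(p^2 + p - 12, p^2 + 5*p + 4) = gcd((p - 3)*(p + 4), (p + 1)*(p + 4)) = p + 4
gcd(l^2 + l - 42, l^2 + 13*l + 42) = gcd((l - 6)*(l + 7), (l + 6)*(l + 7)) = l + 7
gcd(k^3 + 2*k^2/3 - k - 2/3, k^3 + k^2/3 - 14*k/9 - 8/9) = k^2 + 5*k/3 + 2/3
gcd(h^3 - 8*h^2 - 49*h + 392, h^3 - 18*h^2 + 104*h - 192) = h - 8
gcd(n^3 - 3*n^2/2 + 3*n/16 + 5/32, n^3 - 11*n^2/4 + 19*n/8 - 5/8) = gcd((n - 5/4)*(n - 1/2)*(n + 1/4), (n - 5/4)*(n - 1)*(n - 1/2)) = n^2 - 7*n/4 + 5/8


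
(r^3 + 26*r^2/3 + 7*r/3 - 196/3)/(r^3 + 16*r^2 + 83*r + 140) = (r - 7/3)/(r + 5)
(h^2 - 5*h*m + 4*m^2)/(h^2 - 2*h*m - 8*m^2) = (h - m)/(h + 2*m)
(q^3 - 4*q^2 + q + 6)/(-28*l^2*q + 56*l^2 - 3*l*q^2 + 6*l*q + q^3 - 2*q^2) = (q^2 - 2*q - 3)/(-28*l^2 - 3*l*q + q^2)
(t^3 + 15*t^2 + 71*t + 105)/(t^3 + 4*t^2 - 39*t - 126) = (t + 5)/(t - 6)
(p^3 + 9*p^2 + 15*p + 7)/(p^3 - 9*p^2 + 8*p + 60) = (p^3 + 9*p^2 + 15*p + 7)/(p^3 - 9*p^2 + 8*p + 60)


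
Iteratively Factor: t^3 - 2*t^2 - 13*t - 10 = (t + 1)*(t^2 - 3*t - 10) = (t + 1)*(t + 2)*(t - 5)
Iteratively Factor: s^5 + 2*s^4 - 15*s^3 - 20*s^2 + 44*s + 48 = (s - 3)*(s^4 + 5*s^3 - 20*s - 16) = (s - 3)*(s + 1)*(s^3 + 4*s^2 - 4*s - 16) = (s - 3)*(s + 1)*(s + 2)*(s^2 + 2*s - 8) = (s - 3)*(s - 2)*(s + 1)*(s + 2)*(s + 4)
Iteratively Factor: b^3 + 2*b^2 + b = (b + 1)*(b^2 + b) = b*(b + 1)*(b + 1)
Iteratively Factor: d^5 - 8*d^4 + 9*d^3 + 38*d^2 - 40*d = (d - 5)*(d^4 - 3*d^3 - 6*d^2 + 8*d) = (d - 5)*(d - 1)*(d^3 - 2*d^2 - 8*d) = (d - 5)*(d - 1)*(d + 2)*(d^2 - 4*d) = d*(d - 5)*(d - 1)*(d + 2)*(d - 4)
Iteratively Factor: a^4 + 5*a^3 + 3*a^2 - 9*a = (a + 3)*(a^3 + 2*a^2 - 3*a) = (a - 1)*(a + 3)*(a^2 + 3*a) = a*(a - 1)*(a + 3)*(a + 3)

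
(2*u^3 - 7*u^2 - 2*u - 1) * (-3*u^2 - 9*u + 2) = -6*u^5 + 3*u^4 + 73*u^3 + 7*u^2 + 5*u - 2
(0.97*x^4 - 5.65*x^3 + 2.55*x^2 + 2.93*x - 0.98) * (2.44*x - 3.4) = 2.3668*x^5 - 17.084*x^4 + 25.432*x^3 - 1.5208*x^2 - 12.3532*x + 3.332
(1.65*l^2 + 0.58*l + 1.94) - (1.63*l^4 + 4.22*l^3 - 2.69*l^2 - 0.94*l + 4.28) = -1.63*l^4 - 4.22*l^3 + 4.34*l^2 + 1.52*l - 2.34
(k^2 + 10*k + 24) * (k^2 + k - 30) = k^4 + 11*k^3 + 4*k^2 - 276*k - 720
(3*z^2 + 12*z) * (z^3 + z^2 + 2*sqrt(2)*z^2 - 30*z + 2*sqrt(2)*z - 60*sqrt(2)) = 3*z^5 + 6*sqrt(2)*z^4 + 15*z^4 - 78*z^3 + 30*sqrt(2)*z^3 - 360*z^2 - 156*sqrt(2)*z^2 - 720*sqrt(2)*z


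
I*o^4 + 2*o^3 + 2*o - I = (o - I)^2*(o + I)*(I*o + 1)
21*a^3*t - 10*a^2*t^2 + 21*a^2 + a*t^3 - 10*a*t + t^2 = (-7*a + t)*(-3*a + t)*(a*t + 1)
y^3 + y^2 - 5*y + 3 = (y - 1)^2*(y + 3)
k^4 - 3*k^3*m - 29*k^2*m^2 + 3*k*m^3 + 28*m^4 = (k - 7*m)*(k - m)*(k + m)*(k + 4*m)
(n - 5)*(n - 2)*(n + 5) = n^3 - 2*n^2 - 25*n + 50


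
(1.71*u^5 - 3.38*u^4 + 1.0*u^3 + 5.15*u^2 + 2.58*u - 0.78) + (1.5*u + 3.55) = 1.71*u^5 - 3.38*u^4 + 1.0*u^3 + 5.15*u^2 + 4.08*u + 2.77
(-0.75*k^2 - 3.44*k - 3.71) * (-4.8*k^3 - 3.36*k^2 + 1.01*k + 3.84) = 3.6*k^5 + 19.032*k^4 + 28.6089*k^3 + 6.1112*k^2 - 16.9567*k - 14.2464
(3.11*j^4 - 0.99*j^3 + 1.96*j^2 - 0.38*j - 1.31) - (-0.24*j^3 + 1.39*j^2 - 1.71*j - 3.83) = 3.11*j^4 - 0.75*j^3 + 0.57*j^2 + 1.33*j + 2.52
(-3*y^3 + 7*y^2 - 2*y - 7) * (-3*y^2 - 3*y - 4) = 9*y^5 - 12*y^4 - 3*y^3 - y^2 + 29*y + 28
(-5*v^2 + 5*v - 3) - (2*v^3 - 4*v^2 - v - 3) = -2*v^3 - v^2 + 6*v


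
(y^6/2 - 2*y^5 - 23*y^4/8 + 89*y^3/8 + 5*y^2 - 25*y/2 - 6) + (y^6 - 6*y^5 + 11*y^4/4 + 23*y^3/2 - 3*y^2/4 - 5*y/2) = 3*y^6/2 - 8*y^5 - y^4/8 + 181*y^3/8 + 17*y^2/4 - 15*y - 6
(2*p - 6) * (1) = 2*p - 6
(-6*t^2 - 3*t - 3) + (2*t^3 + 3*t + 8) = 2*t^3 - 6*t^2 + 5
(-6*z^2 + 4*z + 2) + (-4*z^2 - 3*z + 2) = -10*z^2 + z + 4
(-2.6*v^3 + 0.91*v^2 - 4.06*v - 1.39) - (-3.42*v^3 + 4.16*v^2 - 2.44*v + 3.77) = 0.82*v^3 - 3.25*v^2 - 1.62*v - 5.16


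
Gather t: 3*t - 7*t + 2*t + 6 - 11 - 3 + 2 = -2*t - 6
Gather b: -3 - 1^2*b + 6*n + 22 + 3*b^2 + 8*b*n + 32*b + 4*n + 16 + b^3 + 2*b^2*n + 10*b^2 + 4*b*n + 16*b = b^3 + b^2*(2*n + 13) + b*(12*n + 47) + 10*n + 35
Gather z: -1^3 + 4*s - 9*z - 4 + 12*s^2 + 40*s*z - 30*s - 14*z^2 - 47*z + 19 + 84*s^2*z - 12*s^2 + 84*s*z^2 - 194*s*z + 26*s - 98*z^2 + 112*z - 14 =z^2*(84*s - 112) + z*(84*s^2 - 154*s + 56)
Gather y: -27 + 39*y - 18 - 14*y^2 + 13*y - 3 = -14*y^2 + 52*y - 48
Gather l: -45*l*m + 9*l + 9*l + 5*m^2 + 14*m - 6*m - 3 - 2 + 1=l*(18 - 45*m) + 5*m^2 + 8*m - 4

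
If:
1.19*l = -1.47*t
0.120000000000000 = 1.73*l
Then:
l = 0.07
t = -0.06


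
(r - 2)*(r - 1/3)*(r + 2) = r^3 - r^2/3 - 4*r + 4/3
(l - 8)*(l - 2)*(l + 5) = l^3 - 5*l^2 - 34*l + 80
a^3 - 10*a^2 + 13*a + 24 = (a - 8)*(a - 3)*(a + 1)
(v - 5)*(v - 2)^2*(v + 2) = v^4 - 7*v^3 + 6*v^2 + 28*v - 40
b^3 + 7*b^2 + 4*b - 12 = (b - 1)*(b + 2)*(b + 6)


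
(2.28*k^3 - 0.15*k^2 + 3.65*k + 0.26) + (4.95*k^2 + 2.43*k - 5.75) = 2.28*k^3 + 4.8*k^2 + 6.08*k - 5.49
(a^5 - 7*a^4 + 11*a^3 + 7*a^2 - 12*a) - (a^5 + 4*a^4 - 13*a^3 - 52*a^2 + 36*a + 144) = -11*a^4 + 24*a^3 + 59*a^2 - 48*a - 144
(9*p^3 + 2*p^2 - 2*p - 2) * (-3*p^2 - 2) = -27*p^5 - 6*p^4 - 12*p^3 + 2*p^2 + 4*p + 4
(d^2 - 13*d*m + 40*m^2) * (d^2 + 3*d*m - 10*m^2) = d^4 - 10*d^3*m - 9*d^2*m^2 + 250*d*m^3 - 400*m^4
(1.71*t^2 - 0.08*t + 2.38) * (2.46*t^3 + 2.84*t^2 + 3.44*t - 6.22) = 4.2066*t^5 + 4.6596*t^4 + 11.51*t^3 - 4.1522*t^2 + 8.6848*t - 14.8036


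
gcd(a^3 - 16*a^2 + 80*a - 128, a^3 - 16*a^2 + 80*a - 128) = a^3 - 16*a^2 + 80*a - 128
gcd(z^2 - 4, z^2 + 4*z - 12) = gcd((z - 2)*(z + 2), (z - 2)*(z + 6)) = z - 2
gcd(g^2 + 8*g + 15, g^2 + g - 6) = g + 3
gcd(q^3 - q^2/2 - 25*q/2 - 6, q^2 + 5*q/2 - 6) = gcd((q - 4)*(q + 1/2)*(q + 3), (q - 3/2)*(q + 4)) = 1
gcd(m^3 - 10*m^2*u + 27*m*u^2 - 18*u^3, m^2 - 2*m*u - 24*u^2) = -m + 6*u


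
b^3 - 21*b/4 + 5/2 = (b - 2)*(b - 1/2)*(b + 5/2)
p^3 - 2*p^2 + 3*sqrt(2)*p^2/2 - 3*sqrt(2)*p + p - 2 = (p - 2)*(p + sqrt(2)/2)*(p + sqrt(2))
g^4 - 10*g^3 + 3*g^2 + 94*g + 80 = (g - 8)*(g - 5)*(g + 1)*(g + 2)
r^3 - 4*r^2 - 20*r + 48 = (r - 6)*(r - 2)*(r + 4)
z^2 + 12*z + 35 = (z + 5)*(z + 7)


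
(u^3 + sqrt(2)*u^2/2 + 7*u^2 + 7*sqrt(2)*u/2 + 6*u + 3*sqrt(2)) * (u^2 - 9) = u^5 + sqrt(2)*u^4/2 + 7*u^4 - 3*u^3 + 7*sqrt(2)*u^3/2 - 63*u^2 - 3*sqrt(2)*u^2/2 - 54*u - 63*sqrt(2)*u/2 - 27*sqrt(2)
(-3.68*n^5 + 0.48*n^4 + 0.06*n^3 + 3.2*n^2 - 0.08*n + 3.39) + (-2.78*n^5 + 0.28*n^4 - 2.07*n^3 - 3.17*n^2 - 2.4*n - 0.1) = -6.46*n^5 + 0.76*n^4 - 2.01*n^3 + 0.0300000000000002*n^2 - 2.48*n + 3.29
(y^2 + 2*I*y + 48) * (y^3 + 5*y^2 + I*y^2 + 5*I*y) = y^5 + 5*y^4 + 3*I*y^4 + 46*y^3 + 15*I*y^3 + 230*y^2 + 48*I*y^2 + 240*I*y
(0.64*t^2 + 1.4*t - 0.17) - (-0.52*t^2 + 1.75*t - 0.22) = 1.16*t^2 - 0.35*t + 0.05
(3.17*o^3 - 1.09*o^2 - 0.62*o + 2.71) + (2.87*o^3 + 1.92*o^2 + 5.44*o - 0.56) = 6.04*o^3 + 0.83*o^2 + 4.82*o + 2.15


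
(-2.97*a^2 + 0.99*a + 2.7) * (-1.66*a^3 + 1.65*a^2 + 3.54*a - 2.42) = 4.9302*a^5 - 6.5439*a^4 - 13.3623*a^3 + 15.147*a^2 + 7.1622*a - 6.534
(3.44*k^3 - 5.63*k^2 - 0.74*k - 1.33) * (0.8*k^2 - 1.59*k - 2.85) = 2.752*k^5 - 9.9736*k^4 - 1.4443*k^3 + 16.1581*k^2 + 4.2237*k + 3.7905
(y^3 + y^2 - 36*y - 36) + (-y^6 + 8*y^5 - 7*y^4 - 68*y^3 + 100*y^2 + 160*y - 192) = -y^6 + 8*y^5 - 7*y^4 - 67*y^3 + 101*y^2 + 124*y - 228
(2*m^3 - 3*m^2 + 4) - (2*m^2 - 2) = 2*m^3 - 5*m^2 + 6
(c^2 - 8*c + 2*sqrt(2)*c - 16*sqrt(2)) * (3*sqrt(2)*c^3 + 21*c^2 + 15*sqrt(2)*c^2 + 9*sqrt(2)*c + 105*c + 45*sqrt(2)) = 3*sqrt(2)*c^5 - 9*sqrt(2)*c^4 + 33*c^4 - 99*c^3 - 69*sqrt(2)*c^3 - 1284*c^2 - 153*sqrt(2)*c^2 - 2040*sqrt(2)*c - 108*c - 1440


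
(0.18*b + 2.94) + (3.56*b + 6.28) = 3.74*b + 9.22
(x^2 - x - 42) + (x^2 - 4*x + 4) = 2*x^2 - 5*x - 38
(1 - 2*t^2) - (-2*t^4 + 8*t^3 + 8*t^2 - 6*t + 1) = 2*t^4 - 8*t^3 - 10*t^2 + 6*t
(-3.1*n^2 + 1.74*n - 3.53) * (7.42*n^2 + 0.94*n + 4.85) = -23.002*n^4 + 9.9968*n^3 - 39.592*n^2 + 5.1208*n - 17.1205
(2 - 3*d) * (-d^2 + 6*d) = 3*d^3 - 20*d^2 + 12*d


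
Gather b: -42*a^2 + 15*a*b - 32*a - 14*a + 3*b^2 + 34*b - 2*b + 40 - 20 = -42*a^2 - 46*a + 3*b^2 + b*(15*a + 32) + 20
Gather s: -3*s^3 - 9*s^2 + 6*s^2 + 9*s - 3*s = -3*s^3 - 3*s^2 + 6*s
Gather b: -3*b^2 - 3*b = -3*b^2 - 3*b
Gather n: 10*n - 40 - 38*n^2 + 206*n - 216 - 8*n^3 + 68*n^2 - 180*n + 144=-8*n^3 + 30*n^2 + 36*n - 112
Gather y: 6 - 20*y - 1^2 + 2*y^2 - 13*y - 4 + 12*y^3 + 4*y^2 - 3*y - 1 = 12*y^3 + 6*y^2 - 36*y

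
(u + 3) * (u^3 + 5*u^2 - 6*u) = u^4 + 8*u^3 + 9*u^2 - 18*u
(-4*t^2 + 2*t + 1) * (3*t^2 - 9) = -12*t^4 + 6*t^3 + 39*t^2 - 18*t - 9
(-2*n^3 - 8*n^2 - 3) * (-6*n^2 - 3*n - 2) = 12*n^5 + 54*n^4 + 28*n^3 + 34*n^2 + 9*n + 6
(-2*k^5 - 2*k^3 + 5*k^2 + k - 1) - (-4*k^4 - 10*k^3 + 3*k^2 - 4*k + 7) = -2*k^5 + 4*k^4 + 8*k^3 + 2*k^2 + 5*k - 8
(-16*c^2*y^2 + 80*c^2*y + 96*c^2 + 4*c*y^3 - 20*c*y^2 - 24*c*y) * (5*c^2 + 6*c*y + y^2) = -80*c^4*y^2 + 400*c^4*y + 480*c^4 - 76*c^3*y^3 + 380*c^3*y^2 + 456*c^3*y + 8*c^2*y^4 - 40*c^2*y^3 - 48*c^2*y^2 + 4*c*y^5 - 20*c*y^4 - 24*c*y^3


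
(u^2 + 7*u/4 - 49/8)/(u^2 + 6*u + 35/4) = (4*u - 7)/(2*(2*u + 5))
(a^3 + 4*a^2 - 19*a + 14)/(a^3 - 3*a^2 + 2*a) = (a + 7)/a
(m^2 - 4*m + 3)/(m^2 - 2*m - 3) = (m - 1)/(m + 1)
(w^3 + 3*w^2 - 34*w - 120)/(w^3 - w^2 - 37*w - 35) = (w^2 - 2*w - 24)/(w^2 - 6*w - 7)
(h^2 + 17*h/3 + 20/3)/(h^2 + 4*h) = (h + 5/3)/h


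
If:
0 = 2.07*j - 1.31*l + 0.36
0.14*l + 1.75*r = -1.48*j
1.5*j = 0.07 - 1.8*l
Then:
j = -0.10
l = 0.12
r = 0.07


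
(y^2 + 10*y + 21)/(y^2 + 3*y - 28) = (y + 3)/(y - 4)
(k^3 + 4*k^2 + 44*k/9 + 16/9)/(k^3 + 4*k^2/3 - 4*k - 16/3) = (k + 2/3)/(k - 2)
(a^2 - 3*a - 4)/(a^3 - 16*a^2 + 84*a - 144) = (a + 1)/(a^2 - 12*a + 36)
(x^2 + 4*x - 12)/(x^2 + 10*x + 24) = (x - 2)/(x + 4)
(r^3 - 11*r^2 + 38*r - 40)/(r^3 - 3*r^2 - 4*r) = (r^2 - 7*r + 10)/(r*(r + 1))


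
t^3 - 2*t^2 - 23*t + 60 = (t - 4)*(t - 3)*(t + 5)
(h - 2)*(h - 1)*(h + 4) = h^3 + h^2 - 10*h + 8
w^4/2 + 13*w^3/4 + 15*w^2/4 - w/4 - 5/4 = (w/2 + 1/2)*(w - 1/2)*(w + 1)*(w + 5)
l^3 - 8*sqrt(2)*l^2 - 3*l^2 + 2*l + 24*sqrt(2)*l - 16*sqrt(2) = (l - 2)*(l - 1)*(l - 8*sqrt(2))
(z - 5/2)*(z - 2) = z^2 - 9*z/2 + 5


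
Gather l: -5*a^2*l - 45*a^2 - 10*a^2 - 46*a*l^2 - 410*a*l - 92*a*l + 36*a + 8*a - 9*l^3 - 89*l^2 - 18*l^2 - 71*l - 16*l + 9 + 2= -55*a^2 + 44*a - 9*l^3 + l^2*(-46*a - 107) + l*(-5*a^2 - 502*a - 87) + 11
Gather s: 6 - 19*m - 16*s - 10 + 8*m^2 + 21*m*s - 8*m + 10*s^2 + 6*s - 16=8*m^2 - 27*m + 10*s^2 + s*(21*m - 10) - 20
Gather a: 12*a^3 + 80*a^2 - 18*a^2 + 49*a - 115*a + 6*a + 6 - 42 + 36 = 12*a^3 + 62*a^2 - 60*a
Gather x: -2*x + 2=2 - 2*x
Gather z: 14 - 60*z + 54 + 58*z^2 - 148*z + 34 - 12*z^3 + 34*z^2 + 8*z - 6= -12*z^3 + 92*z^2 - 200*z + 96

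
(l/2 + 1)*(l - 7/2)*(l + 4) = l^3/2 + 5*l^2/4 - 13*l/2 - 14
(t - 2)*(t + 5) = t^2 + 3*t - 10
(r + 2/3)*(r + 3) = r^2 + 11*r/3 + 2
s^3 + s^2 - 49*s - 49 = (s - 7)*(s + 1)*(s + 7)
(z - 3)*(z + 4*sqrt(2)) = z^2 - 3*z + 4*sqrt(2)*z - 12*sqrt(2)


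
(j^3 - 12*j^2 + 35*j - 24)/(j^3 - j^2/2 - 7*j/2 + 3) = 2*(j^2 - 11*j + 24)/(2*j^2 + j - 6)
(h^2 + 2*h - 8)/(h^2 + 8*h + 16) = (h - 2)/(h + 4)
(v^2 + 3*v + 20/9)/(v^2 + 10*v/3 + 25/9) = (3*v + 4)/(3*v + 5)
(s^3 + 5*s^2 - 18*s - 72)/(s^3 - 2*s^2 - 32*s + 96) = (s + 3)/(s - 4)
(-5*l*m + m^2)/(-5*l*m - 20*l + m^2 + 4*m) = m/(m + 4)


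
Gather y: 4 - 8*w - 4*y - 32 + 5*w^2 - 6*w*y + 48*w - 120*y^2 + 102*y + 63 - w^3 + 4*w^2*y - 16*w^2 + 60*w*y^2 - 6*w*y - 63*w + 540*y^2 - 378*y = -w^3 - 11*w^2 - 23*w + y^2*(60*w + 420) + y*(4*w^2 - 12*w - 280) + 35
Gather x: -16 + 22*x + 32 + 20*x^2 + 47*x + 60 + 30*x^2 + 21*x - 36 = 50*x^2 + 90*x + 40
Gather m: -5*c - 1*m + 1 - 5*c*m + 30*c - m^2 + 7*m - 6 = 25*c - m^2 + m*(6 - 5*c) - 5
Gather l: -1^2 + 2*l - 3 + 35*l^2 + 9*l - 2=35*l^2 + 11*l - 6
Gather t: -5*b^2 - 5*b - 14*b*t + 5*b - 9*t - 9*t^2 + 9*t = -5*b^2 - 14*b*t - 9*t^2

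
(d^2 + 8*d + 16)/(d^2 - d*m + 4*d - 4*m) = (d + 4)/(d - m)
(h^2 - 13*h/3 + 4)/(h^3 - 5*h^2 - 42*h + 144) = (h - 4/3)/(h^2 - 2*h - 48)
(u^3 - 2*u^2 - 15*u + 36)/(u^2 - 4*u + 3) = (u^2 + u - 12)/(u - 1)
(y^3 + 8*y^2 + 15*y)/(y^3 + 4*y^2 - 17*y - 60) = y/(y - 4)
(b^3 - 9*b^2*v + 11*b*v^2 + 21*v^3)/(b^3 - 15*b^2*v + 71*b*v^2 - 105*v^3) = (-b - v)/(-b + 5*v)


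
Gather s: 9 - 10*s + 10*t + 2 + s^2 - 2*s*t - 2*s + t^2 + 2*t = s^2 + s*(-2*t - 12) + t^2 + 12*t + 11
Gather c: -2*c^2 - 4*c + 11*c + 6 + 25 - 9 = -2*c^2 + 7*c + 22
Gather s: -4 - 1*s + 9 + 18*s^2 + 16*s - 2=18*s^2 + 15*s + 3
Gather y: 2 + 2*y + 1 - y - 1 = y + 2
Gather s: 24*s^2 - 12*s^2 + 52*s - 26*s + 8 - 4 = 12*s^2 + 26*s + 4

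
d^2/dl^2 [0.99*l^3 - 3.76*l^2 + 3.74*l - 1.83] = 5.94*l - 7.52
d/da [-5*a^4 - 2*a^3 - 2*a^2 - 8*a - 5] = -20*a^3 - 6*a^2 - 4*a - 8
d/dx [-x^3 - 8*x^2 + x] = -3*x^2 - 16*x + 1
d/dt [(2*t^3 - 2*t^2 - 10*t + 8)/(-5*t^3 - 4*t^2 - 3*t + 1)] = 2*(-9*t^4 - 56*t^3 + 46*t^2 + 30*t + 7)/(25*t^6 + 40*t^5 + 46*t^4 + 14*t^3 + t^2 - 6*t + 1)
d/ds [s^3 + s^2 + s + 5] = 3*s^2 + 2*s + 1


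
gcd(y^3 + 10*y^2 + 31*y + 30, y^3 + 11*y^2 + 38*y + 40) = y^2 + 7*y + 10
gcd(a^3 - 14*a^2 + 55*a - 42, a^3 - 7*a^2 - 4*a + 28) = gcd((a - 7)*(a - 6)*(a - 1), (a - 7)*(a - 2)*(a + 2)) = a - 7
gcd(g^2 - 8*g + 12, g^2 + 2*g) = 1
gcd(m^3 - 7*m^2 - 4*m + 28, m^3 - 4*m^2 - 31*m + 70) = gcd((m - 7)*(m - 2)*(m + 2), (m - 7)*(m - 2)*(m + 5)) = m^2 - 9*m + 14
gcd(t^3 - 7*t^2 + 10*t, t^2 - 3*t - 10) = t - 5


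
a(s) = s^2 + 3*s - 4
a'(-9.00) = -15.00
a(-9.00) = 50.00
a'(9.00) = 21.00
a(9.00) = 104.00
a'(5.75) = 14.50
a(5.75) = 46.31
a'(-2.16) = -1.32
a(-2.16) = -5.81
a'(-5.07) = -7.14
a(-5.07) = 6.49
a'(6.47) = 15.94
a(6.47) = 57.27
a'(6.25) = 15.50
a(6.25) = 53.81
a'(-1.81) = -0.62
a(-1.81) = -6.15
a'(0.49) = 3.98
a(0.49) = -2.29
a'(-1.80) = -0.60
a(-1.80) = -6.16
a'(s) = 2*s + 3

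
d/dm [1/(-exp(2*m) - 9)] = 2*exp(2*m)/(exp(2*m) + 9)^2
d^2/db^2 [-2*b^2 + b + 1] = -4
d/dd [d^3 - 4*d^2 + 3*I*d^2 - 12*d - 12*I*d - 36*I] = 3*d^2 + d*(-8 + 6*I) - 12 - 12*I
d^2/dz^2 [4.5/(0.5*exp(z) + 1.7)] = (1.125*exp(z) - 3.825)*exp(z)/(0.5*exp(z) + 1.7)^3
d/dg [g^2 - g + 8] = 2*g - 1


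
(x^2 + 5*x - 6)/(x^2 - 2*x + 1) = (x + 6)/(x - 1)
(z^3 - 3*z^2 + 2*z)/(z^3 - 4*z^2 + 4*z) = (z - 1)/(z - 2)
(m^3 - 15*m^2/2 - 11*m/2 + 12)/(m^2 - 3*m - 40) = (2*m^2 + m - 3)/(2*(m + 5))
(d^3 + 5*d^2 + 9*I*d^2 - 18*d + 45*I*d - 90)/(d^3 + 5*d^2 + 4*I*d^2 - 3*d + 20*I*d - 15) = (d + 6*I)/(d + I)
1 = 1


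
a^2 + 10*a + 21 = (a + 3)*(a + 7)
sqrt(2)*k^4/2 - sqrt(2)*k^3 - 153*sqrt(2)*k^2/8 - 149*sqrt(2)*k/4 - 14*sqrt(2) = (k/2 + 1)*(k - 8)*(k + 7/2)*(sqrt(2)*k + sqrt(2)/2)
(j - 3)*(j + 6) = j^2 + 3*j - 18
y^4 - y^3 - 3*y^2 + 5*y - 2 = (y - 1)^3*(y + 2)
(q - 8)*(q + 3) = q^2 - 5*q - 24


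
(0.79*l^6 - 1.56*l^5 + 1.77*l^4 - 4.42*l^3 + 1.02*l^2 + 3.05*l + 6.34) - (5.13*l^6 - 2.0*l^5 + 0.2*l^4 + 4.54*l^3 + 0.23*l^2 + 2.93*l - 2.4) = -4.34*l^6 + 0.44*l^5 + 1.57*l^4 - 8.96*l^3 + 0.79*l^2 + 0.12*l + 8.74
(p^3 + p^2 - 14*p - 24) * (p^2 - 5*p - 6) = p^5 - 4*p^4 - 25*p^3 + 40*p^2 + 204*p + 144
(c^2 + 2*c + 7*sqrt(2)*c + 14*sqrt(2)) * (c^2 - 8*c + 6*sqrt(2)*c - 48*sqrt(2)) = c^4 - 6*c^3 + 13*sqrt(2)*c^3 - 78*sqrt(2)*c^2 + 68*c^2 - 504*c - 208*sqrt(2)*c - 1344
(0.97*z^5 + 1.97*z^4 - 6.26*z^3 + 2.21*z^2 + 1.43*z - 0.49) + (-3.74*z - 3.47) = 0.97*z^5 + 1.97*z^4 - 6.26*z^3 + 2.21*z^2 - 2.31*z - 3.96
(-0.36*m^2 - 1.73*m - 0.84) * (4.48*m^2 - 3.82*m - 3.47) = -1.6128*m^4 - 6.3752*m^3 + 4.0946*m^2 + 9.2119*m + 2.9148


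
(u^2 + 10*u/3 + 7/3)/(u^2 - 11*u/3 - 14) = (u + 1)/(u - 6)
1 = 1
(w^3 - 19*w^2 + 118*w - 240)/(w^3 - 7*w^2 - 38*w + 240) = (w - 6)/(w + 6)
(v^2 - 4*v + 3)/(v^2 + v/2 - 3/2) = 2*(v - 3)/(2*v + 3)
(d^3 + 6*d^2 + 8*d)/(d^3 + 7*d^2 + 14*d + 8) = d/(d + 1)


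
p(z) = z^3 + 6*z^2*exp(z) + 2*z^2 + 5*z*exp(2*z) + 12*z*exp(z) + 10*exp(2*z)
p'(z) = 6*z^2*exp(z) + 3*z^2 + 10*z*exp(2*z) + 24*z*exp(z) + 4*z + 25*exp(2*z) + 12*exp(z)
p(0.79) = 98.61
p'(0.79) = 241.23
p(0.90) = 128.59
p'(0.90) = 306.31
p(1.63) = 663.64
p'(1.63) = 1432.61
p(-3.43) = -15.88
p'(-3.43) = 21.57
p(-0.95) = -0.58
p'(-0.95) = -0.86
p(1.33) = 344.40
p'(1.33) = 764.37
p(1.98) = 1401.96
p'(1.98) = 2971.22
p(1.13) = 219.67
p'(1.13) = 501.04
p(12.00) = 1854402607934.79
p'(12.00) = 3841112155884.51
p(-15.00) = -2925.00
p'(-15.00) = 615.00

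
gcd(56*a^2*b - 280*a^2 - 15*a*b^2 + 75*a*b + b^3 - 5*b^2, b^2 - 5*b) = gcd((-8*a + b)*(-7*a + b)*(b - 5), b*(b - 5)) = b - 5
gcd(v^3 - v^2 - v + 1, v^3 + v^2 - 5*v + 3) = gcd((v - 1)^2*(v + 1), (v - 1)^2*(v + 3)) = v^2 - 2*v + 1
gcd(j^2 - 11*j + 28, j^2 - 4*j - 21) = j - 7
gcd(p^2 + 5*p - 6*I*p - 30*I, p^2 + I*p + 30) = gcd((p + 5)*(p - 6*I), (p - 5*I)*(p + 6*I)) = 1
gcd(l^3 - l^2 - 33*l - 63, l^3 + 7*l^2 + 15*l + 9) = l^2 + 6*l + 9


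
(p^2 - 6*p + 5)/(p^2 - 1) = (p - 5)/(p + 1)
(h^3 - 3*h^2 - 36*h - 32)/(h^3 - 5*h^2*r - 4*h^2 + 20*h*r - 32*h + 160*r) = (-h - 1)/(-h + 5*r)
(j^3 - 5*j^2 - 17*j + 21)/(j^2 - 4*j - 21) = j - 1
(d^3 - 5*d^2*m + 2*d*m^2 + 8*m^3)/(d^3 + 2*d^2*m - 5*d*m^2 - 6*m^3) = (d - 4*m)/(d + 3*m)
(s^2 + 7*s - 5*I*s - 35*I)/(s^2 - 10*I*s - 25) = (s + 7)/(s - 5*I)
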